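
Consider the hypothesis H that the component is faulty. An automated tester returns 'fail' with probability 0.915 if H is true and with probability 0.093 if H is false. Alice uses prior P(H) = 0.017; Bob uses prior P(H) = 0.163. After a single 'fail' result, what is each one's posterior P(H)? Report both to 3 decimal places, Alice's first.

The likelihood ratio for a 'fail' result is 0.915/0.093 = 9.8387.
Alice: prior odds 0.017/0.983 = 0.017294; posterior odds 0.17015; posterior probability 0.145.
Bob: prior odds 0.163/0.837 = 0.19474; posterior odds 1.9160; posterior probability 0.657.

Alice: 0.145; Bob: 0.657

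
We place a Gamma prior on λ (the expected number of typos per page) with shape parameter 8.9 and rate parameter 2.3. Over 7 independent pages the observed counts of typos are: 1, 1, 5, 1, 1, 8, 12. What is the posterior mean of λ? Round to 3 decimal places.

The Poisson likelihood adds the total count to the shape and the number of exposure periods to the rate. Here ∑xᵢ = 29 and n = 7, so shape 8.9→37.9 and rate 2.3→9.3.
Posterior mean = shape/rate = 37.9/9.3 = 4.075.

Posterior mean ≈ 4.075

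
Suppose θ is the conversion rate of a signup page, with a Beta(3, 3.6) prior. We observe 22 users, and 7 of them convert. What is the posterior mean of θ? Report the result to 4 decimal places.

The binomial likelihood is conjugate to the Beta prior: with 7 successes and 15 failures, the posterior is Beta(3+7, 3.6+15) = Beta(10, 18.6).
Posterior mean = α/(α+β) = 10/28.6 = 0.3497.

Posterior mean ≈ 0.3497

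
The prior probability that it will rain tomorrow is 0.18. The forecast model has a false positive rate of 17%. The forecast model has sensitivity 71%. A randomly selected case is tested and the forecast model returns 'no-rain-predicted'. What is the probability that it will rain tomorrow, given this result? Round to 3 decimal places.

Let H be the event that it will rain tomorrow. P(H) = 0.18, so P(¬H) = 0.82. With E the 'no-rain-predicted' result, P(E|H) = 0.29 and P(E|¬H) = 0.83.
P(E) = 0.29·0.18 + 0.83·0.82 = 0.052200 + 0.68060 = 0.73280.
By Bayes' theorem, P(H|E) = 0.052200 / 0.73280 = 0.071.

P(H | E) ≈ 0.071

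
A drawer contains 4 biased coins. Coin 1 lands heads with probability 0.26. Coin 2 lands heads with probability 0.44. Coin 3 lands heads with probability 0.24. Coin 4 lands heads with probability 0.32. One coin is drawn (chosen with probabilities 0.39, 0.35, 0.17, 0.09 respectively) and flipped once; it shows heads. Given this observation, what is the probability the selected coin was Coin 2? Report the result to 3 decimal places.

Tabulate prior·likelihood by source: [1] prior 0.39, lik 0.26, product 0.1014; [2] prior 0.35, lik 0.44, product 0.1540; [3] prior 0.17, lik 0.24, product 0.04080; [4] prior 0.09, lik 0.32, product 0.02880.
Normalizing constant = 0.32500; the posterior for Coin 2 is its product over the sum, 0.1540/0.32500 = 0.474.

Posterior probability ≈ 0.474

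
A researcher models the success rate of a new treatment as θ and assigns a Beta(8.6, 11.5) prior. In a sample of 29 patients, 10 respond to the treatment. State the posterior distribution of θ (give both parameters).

Posterior: Beta(18.6, 30.5)

Observing 10 successes and 19 failures updates Beta(8.6, 11.5) by adding the success and failure counts to the two shape parameters: α = 8.6+10 = 18.6, β = 11.5+19 = 30.5.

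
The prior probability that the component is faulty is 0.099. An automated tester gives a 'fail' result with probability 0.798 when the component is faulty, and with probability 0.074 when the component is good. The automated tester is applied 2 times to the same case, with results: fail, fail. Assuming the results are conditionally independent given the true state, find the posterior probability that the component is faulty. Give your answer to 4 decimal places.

Let H be the event that the component is faulty; start with P(H) = 0.099. P('fail'|H) = 0.798, P('fail'|¬H) = 0.074.
Update on result 1 ('fail'): P(H) ← 0.798·0.0990 / (0.798·0.0990 + 0.074·0.9010) = 0.079002/0.14568 = 0.5423.
Update on result 2 ('fail'): P(H) ← 0.798·0.5423 / (0.798·0.5423 + 0.074·0.4577) = 0.43277/0.46663 = 0.9274.

Posterior P(H) ≈ 0.9274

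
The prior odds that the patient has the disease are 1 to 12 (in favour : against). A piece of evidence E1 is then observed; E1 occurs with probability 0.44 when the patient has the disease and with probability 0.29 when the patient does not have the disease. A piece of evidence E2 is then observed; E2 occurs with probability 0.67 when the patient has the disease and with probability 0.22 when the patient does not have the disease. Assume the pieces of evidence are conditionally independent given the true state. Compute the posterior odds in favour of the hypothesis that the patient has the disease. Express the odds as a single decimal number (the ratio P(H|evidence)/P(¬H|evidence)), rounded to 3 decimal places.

Prior odds = 1/12 = 0.083333.
Likelihood ratio for E1 = 0.44/0.29 = 1.5172.
Likelihood ratio for E2 = 0.67/0.22 = 3.0455.
Posterior odds = prior odds × LR₁ × LR₂ = 0.38506.

Posterior odds ≈ 0.385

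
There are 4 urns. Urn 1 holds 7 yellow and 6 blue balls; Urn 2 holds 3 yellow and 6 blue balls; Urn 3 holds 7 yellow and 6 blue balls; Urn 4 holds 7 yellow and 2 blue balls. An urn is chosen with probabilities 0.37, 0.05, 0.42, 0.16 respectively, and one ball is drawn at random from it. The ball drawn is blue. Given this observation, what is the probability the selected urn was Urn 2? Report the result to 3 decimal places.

Tabulate prior·likelihood by source: [1] prior 0.37, lik 0.4615, product 0.1708; [2] prior 0.05, lik 0.6667, product 0.03333; [3] prior 0.42, lik 0.4615, product 0.1938; [4] prior 0.16, lik 0.2222, product 0.03556.
Normalizing constant = 0.43350; the posterior for Urn 2 is its product over the sum, 0.03333/0.43350 = 0.077.

Posterior probability ≈ 0.077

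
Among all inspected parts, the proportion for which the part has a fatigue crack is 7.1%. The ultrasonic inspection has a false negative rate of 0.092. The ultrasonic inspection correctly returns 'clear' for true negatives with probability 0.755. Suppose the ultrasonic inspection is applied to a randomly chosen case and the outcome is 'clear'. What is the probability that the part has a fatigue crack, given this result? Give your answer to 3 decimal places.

P(H | E) ≈ 0.009

Let H be the event that the part has a fatigue crack. P(H) = 0.071, so P(¬H) = 0.929. With E the 'clear' result, P(E|H) = 0.092 and P(E|¬H) = 0.755.
P(E) = 0.092·0.071 + 0.755·0.929 = 0.0065320 + 0.70139 = 0.70793.
By Bayes' theorem, P(H|E) = 0.0065320 / 0.70793 = 0.009.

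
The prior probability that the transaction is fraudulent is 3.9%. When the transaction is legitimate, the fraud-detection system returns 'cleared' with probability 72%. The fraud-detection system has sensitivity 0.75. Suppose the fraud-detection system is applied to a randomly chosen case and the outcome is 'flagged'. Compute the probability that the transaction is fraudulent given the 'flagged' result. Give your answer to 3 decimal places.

P(H | E) ≈ 0.098

Let H be the event that the transaction is fraudulent. P(H) = 0.039, so P(¬H) = 0.961. With E the 'flagged' result, P(E|H) = 0.75 and P(E|¬H) = 0.28.
P(E) = 0.75·0.039 + 0.28·0.961 = 0.029250 + 0.26908 = 0.29833.
By Bayes' theorem, P(H|E) = 0.029250 / 0.29833 = 0.098.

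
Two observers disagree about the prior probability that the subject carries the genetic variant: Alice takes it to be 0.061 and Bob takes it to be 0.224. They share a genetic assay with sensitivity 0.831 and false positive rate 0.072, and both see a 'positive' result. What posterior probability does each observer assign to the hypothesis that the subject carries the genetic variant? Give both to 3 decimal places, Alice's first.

P('+'|H) = 0.831, P('+'|¬H) = 0.072.
Alice: numerator 0.831·0.061 = 0.050691; evidence = 0.050691+0.072·0.939 = 0.11830; posterior = 0.428.
Bob: numerator 0.831·0.224 = 0.18614; evidence = 0.18614+0.072·0.776 = 0.24202; posterior = 0.769.

Alice: 0.428; Bob: 0.769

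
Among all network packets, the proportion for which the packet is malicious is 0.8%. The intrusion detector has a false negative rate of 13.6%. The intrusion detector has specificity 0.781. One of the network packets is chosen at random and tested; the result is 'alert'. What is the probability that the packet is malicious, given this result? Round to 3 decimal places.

Write H for 'the packet is malicious'. Prior odds H:¬H = 0.008/0.992 = 0.0080645. For the 'alert' outcome, the likelihood ratio is 0.864/0.219 = 3.9452.
Posterior odds = 0.0080645 × 3.9452 = 0.031816, so P(H|E) = 0.031816/(1+0.031816) = 0.031.

P(H | E) ≈ 0.031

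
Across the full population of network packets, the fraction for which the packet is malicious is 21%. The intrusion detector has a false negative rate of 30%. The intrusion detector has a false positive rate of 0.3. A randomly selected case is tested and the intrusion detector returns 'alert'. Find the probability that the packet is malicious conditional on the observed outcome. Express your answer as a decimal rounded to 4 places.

Write H for 'the packet is malicious'. Prior odds H:¬H = 0.21/0.79 = 0.26582. For the 'alert' outcome, the likelihood ratio is 0.7/0.3 = 2.3333.
Posterior odds = 0.26582 × 2.3333 = 0.62025, so P(H|E) = 0.62025/(1+0.62025) = 0.3828.

P(H | E) ≈ 0.3828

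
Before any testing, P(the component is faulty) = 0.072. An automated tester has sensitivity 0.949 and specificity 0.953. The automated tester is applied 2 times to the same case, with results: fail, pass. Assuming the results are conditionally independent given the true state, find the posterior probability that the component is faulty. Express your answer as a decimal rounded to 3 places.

Posterior P(H) ≈ 0.077

Let H be the event that the component is faulty; start with P(H) = 0.072. P('fail'|H) = 0.949, P('fail'|¬H) = 0.047.
Update on result 1 ('fail'): P(H) ← 0.949·0.0720 / (0.949·0.0720 + 0.047·0.9280) = 0.068328/0.11194 = 0.6104.
Update on result 2 ('pass'): P(H) ← 0.051·0.6104 / (0.051·0.6104 + 0.953·0.3896) = 0.031129/0.40244 = 0.0774.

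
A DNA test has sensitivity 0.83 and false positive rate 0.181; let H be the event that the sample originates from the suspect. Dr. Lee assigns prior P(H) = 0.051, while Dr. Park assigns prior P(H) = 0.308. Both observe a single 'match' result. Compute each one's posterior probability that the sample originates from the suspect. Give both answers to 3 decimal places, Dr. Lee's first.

P('+'|H) = 0.83, P('+'|¬H) = 0.181.
Dr. Lee: numerator 0.83·0.051 = 0.042330; evidence = 0.042330+0.181·0.949 = 0.21410; posterior = 0.198.
Dr. Park: numerator 0.83·0.308 = 0.25564; evidence = 0.25564+0.181·0.692 = 0.38089; posterior = 0.671.

Dr. Lee: 0.198; Dr. Park: 0.671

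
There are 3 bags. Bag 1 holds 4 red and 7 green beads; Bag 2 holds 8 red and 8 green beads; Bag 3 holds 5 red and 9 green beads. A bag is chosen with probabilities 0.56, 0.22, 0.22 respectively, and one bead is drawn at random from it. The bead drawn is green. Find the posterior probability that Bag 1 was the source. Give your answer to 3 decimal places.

P(green|Bag 1) = 0.6364; P(green|Bag 2) = 0.5; P(green|Bag 3) = 0.6429.
Prior × likelihood for each source: 0.56·0.6364=0.3564, 0.22·0.5=0.1100, 0.22·0.6429=0.1414. Summing gives P(green) = 0.60779.
P(Bag 1 | green) = 0.3564 / 0.60779 = 0.586.

Posterior probability ≈ 0.586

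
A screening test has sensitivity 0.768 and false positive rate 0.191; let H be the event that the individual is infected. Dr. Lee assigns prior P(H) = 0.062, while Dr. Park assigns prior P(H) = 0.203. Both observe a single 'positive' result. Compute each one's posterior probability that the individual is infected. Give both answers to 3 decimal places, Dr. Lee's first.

The likelihood ratio for a 'positive' result is 0.768/0.191 = 4.0209.
Dr. Lee: prior odds 0.062/0.938 = 0.066098; posterior odds 0.26578; posterior probability 0.210.
Dr. Park: prior odds 0.203/0.797 = 0.25471; posterior odds 1.0242; posterior probability 0.506.

Dr. Lee: 0.210; Dr. Park: 0.506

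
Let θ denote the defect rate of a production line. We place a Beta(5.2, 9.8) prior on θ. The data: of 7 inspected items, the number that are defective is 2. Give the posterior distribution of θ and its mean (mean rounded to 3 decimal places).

Posterior: Beta(7.2, 14.8); mean ≈ 0.327

The binomial likelihood is conjugate to the Beta prior: with 2 successes and 5 failures, the posterior is Beta(5.2+2, 9.8+5) = Beta(7.2, 14.8).
Posterior mean = α/(α+β) = 7.2/22 = 0.327.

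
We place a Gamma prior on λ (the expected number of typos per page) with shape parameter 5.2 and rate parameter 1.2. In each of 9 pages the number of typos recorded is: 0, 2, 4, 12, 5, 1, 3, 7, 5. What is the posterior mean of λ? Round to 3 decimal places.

Total count ∑xᵢ = 39 over n = 9 pages.
Gamma is conjugate to the Poisson likelihood: posterior is Gamma(shape = 5.2+39 = 44.2, rate = 1.2+9 = 10.2).
E[λ | data] = 44.2/10.2 = 4.333.

Posterior mean ≈ 4.333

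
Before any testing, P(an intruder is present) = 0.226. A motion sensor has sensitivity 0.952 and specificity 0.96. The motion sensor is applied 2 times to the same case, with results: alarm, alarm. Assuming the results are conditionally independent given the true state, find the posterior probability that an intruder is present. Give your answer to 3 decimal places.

Posterior P(H) ≈ 0.994

Let H be the event that an intruder is present; start with P(H) = 0.226. P('alarm'|H) = 0.952, P('alarm'|¬H) = 0.04.
Update on result 1 ('alarm'): P(H) ← 0.952·0.2260 / (0.952·0.2260 + 0.04·0.7740) = 0.21515/0.24611 = 0.8742.
Update on result 2 ('alarm'): P(H) ← 0.952·0.8742 / (0.952·0.8742 + 0.04·0.1258) = 0.83224/0.83727 = 0.9940.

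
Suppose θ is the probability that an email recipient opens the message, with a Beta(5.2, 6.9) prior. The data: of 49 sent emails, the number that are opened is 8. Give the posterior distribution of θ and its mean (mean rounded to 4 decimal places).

Posterior: Beta(13.2, 47.9); mean ≈ 0.2160

The binomial likelihood is conjugate to the Beta prior: with 8 successes and 41 failures, the posterior is Beta(5.2+8, 6.9+41) = Beta(13.2, 47.9).
E[θ | data] = 13.2/(13.2+47.9) = 0.2160.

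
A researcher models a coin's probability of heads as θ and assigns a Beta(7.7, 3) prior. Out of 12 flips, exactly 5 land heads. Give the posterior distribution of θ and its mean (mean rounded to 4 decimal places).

Posterior: Beta(12.7, 10); mean ≈ 0.5595

The binomial likelihood is conjugate to the Beta prior: with 5 successes and 7 failures, the posterior is Beta(7.7+5, 3+7) = Beta(12.7, 10).
Posterior mean = α/(α+β) = 12.7/22.7 = 0.5595.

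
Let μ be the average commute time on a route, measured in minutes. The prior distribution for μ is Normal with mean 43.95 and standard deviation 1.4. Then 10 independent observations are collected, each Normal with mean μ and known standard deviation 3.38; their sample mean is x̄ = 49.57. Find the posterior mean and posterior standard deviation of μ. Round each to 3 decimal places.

Prior precision 1/τ₀² = 1/1.4² = 0.510204; data precision n/σ² = 10/3.38² = 0.875319.
Posterior precision = 0.510204 + 0.875319 = 1.38552, giving posterior SD = 1/√1.38552 = 0.850.
Posterior mean = (0.510204·43.95 + 0.875319·49.57) / 1.38552 = 47.500.

Posterior mean ≈ 47.500; posterior SD ≈ 0.850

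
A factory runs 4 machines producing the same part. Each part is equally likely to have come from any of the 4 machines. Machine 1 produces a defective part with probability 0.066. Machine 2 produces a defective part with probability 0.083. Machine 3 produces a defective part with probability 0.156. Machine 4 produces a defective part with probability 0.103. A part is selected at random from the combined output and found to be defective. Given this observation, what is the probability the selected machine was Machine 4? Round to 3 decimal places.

Tabulate prior·likelihood by source: [1] prior 0.25, lik 0.066, product 0.01650; [2] prior 0.25, lik 0.083, product 0.02075; [3] prior 0.25, lik 0.156, product 0.03900; [4] prior 0.25, lik 0.103, product 0.02575.
Normalizing constant = 0.10200; the posterior for Machine 4 is its product over the sum, 0.02575/0.10200 = 0.252.

Posterior probability ≈ 0.252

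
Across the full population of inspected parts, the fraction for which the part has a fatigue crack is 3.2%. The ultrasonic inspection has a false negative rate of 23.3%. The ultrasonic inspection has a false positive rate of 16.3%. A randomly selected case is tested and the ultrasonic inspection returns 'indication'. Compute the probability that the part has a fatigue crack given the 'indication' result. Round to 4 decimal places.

Write H for 'the part has a fatigue crack'. Prior odds H:¬H = 0.032/0.968 = 0.033058. For the 'indication' outcome, the likelihood ratio is 0.767/0.163 = 4.7055.
Posterior odds = 0.033058 × 4.7055 = 0.15555, so P(H|E) = 0.15555/(1+0.15555) = 0.1346.

P(H | E) ≈ 0.1346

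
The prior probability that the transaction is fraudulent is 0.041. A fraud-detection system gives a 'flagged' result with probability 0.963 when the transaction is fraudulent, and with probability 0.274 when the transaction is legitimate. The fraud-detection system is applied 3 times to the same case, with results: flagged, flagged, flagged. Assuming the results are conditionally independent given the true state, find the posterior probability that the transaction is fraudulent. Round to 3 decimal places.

Posterior P(H) ≈ 0.650

With H the event that the transaction is fraudulent, the joint likelihood of the observed sequence is P(data|H) = 0.963·0.963·0.963 = 0.89306 and P(data|¬H) = 0.274·0.274·0.274 = 0.020571.
Bayes: P(H|data) = 0.041·0.89306 / (0.041·0.89306 + 0.959·0.020571) = 0.036615/0.056343 = 0.6499.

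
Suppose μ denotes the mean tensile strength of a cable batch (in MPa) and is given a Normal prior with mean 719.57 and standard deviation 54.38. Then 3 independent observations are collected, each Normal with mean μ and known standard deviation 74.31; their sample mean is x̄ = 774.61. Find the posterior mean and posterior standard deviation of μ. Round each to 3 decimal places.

With known σ, the Normal prior is conjugate. Weight on the data is w = (n/σ²)/(n/σ² + 1/τ₀²) = 0.00054328/(0.00054328+0.00033816) = 0.61636.
Posterior mean = w·x̄ + (1−w)·μ₀ = 0.61636·774.61 + 0.38364·719.57 = 753.494. Posterior variance = 1/(0.00054328+0.00033816) = 1134.50, so SD = 33.682.

Posterior mean ≈ 753.494; posterior SD ≈ 33.682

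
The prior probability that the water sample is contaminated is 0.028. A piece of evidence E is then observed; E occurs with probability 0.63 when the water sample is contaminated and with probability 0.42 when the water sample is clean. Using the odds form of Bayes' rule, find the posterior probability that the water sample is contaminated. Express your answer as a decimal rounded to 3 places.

Posterior probability ≈ 0.041

Prior odds = 0.028/(1−0.028) = 0.028807. In log-odds, ln(0.028807) = -3.5472.
Add log likelihood ratio: ln(1.5000) = 0.40547.
Posterior log-odds = -3.1417, so posterior odds = exp(-3.1417) = 0.043210. Converting, P(H|E) = 0.043210/1.0432 = 0.041.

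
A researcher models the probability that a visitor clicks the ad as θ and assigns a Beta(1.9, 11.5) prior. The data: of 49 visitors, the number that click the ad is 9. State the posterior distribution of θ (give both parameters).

Posterior: Beta(10.9, 51.5)

The binomial likelihood is conjugate to the Beta prior: with 9 successes and 40 failures, the posterior is Beta(1.9+9, 11.5+40) = Beta(10.9, 51.5).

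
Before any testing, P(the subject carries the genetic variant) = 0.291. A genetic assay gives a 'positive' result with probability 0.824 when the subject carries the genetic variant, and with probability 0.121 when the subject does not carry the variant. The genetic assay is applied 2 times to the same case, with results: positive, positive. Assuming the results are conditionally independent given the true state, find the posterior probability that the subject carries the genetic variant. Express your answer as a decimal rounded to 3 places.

Posterior P(H) ≈ 0.950

Let H be the event that the subject carries the genetic variant; start with P(H) = 0.291. P('positive'|H) = 0.824, P('positive'|¬H) = 0.121.
Update on result 1 ('positive'): P(H) ← 0.824·0.2910 / (0.824·0.2910 + 0.121·0.7090) = 0.23978/0.32557 = 0.7365.
Update on result 2 ('positive'): P(H) ← 0.824·0.7365 / (0.824·0.7365 + 0.121·0.2635) = 0.60687/0.63876 = 0.9501.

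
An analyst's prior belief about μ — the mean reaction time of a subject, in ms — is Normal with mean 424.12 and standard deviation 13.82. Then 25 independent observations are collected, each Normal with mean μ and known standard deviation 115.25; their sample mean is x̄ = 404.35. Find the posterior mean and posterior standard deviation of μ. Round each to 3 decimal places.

With known σ, the Normal prior is conjugate. Weight on the data is w = (n/σ²)/(n/σ² + 1/τ₀²) = 0.00188217/(0.00188217+0.00523581) = 0.26442.
Posterior mean = w·x̄ + (1−w)·μ₀ = 0.26442·404.35 + 0.73558·424.12 = 418.892. Posterior variance = 1/(0.00188217+0.00523581) = 140.489, so SD = 11.853.

Posterior mean ≈ 418.892; posterior SD ≈ 11.853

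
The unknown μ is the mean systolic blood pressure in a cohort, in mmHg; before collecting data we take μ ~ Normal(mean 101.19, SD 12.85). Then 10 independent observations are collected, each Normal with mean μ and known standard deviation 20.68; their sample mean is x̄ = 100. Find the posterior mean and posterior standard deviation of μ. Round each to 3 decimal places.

Posterior mean ≈ 100.245; posterior SD ≈ 5.828

Prior precision 1/τ₀² = 1/12.85² = 0.00605611; data precision n/σ² = 10/20.68² = 0.0233829.
Posterior precision = 0.00605611 + 0.0233829 = 0.0294390, giving posterior SD = 1/√0.0294390 = 5.828.
Posterior mean = (0.00605611·101.19 + 0.0233829·100) / 0.0294390 = 100.245.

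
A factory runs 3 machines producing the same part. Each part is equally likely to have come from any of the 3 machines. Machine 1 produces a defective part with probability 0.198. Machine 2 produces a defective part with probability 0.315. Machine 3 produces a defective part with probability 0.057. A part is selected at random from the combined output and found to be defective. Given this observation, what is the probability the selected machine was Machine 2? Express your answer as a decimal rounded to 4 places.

Posterior probability ≈ 0.5526

Tabulate prior·likelihood by source: [1] prior 0.333333, lik 0.198, product 0.06600; [2] prior 0.333333, lik 0.315, product 0.1050; [3] prior 0.333333, lik 0.057, product 0.01900.
Normalizing constant = 0.19000; the posterior for Machine 2 is its product over the sum, 0.1050/0.19000 = 0.5526.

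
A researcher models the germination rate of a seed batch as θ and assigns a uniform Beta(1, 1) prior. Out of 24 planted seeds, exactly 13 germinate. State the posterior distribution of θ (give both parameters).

Posterior: Beta(14, 12)

Observing 13 successes and 11 failures updates Beta(1, 1) by adding the success and failure counts to the two shape parameters: α = 1+13 = 14, β = 1+11 = 12.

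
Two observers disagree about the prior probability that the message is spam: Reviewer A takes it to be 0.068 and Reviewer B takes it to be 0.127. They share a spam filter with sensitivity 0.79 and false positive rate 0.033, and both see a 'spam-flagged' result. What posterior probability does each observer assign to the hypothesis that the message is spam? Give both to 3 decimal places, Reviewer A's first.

P('+'|H) = 0.79, P('+'|¬H) = 0.033.
Reviewer A: numerator 0.79·0.068 = 0.053720; evidence = 0.053720+0.033·0.932 = 0.084476; posterior = 0.636.
Reviewer B: numerator 0.79·0.127 = 0.10033; evidence = 0.10033+0.033·0.873 = 0.12914; posterior = 0.777.

Reviewer A: 0.636; Reviewer B: 0.777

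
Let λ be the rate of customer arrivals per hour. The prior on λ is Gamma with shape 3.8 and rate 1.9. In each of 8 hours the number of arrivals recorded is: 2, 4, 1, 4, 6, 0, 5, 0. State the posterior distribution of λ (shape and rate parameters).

Posterior: Gamma(shape=25.8, rate=9.9)

The Poisson likelihood adds the total count to the shape and the number of exposure periods to the rate. Here ∑xᵢ = 22 and n = 8, so shape 3.8→25.8 and rate 1.9→9.9.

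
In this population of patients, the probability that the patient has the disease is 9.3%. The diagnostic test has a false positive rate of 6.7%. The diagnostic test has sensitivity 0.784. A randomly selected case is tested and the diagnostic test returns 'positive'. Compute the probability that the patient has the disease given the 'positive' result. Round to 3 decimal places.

P(H | E) ≈ 0.545

Write H for 'the patient has the disease'. Prior odds H:¬H = 0.093/0.907 = 0.10254. For the 'positive' outcome, the likelihood ratio is 0.784/0.067 = 11.701.
Posterior odds = 0.10254 × 11.701 = 1.1998, so P(H|E) = 1.1998/(1+1.1998) = 0.545.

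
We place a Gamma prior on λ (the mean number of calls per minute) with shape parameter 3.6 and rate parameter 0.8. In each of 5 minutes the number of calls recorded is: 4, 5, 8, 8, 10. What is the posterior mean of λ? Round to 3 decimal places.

The Poisson likelihood adds the total count to the shape and the number of exposure periods to the rate. Here ∑xᵢ = 35 and n = 5, so shape 3.6→38.6 and rate 0.8→5.8.
E[λ | data] = 38.6/5.8 = 6.655.

Posterior mean ≈ 6.655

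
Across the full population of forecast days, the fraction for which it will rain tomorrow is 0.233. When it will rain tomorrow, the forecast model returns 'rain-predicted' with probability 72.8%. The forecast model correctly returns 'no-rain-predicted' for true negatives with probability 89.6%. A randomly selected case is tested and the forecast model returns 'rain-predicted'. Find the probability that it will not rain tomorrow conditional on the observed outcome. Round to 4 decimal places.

P(¬H | E) ≈ 0.3198

Let H be the event that it will rain tomorrow. P(H) = 0.233, so P(¬H) = 0.767. With E the 'rain-predicted' result, P(E|H) = 0.728 and P(E|¬H) = 0.104.
P(E) = 0.728·0.233 + 0.104·0.767 = 0.16962 + 0.079768 = 0.24939.
By Bayes' theorem, P(H|E) = 0.16962 / 0.24939 = 0.6802. Hence P(¬H|E) = 1 − 0.6802 = 0.3198.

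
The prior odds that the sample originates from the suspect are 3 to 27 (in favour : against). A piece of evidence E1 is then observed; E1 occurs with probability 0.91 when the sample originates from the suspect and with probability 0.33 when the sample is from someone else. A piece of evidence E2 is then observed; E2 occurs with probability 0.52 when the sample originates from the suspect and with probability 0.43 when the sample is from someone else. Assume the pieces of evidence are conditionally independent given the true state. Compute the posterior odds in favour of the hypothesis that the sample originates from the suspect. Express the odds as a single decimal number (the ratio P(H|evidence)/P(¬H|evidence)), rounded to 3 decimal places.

Prior odds = 3/27 = 0.11111. In log-odds, ln(0.11111) = -2.1972.
Add log likelihood ratios: ln(2.7576) + ln(1.2093) = 1.2044.
Posterior log-odds = -0.99283, so posterior odds = exp(-0.99283) = 0.37053.

Posterior odds ≈ 0.371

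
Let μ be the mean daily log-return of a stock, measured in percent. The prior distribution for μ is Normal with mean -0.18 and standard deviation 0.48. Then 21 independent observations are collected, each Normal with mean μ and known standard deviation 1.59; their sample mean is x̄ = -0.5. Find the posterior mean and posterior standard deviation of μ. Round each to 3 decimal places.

Posterior mean ≈ -0.390; posterior SD ≈ 0.281

Prior precision 1/τ₀² = 1/0.48² = 4.34028; data precision n/σ² = 21/1.59² = 8.30663.
Posterior precision = 4.34028 + 8.30663 = 12.6469, giving posterior SD = 1/√12.6469 = 0.281.
Posterior mean = (4.34028·-0.18 + 8.30663·-0.5) / 12.6469 = -0.390.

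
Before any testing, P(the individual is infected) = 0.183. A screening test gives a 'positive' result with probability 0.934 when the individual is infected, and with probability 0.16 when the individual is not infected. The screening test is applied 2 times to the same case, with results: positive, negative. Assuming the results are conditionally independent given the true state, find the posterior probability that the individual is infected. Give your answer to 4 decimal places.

Let H be the event that the individual is infected; start with P(H) = 0.183. P('positive'|H) = 0.934, P('positive'|¬H) = 0.16.
Update on result 1 ('positive'): P(H) ← 0.934·0.1830 / (0.934·0.1830 + 0.16·0.8170) = 0.17092/0.30164 = 0.5666.
Update on result 2 ('negative'): P(H) ← 0.066·0.5666 / (0.066·0.5666 + 0.84·0.4334) = 0.037398/0.40142 = 0.0932.

Posterior P(H) ≈ 0.0932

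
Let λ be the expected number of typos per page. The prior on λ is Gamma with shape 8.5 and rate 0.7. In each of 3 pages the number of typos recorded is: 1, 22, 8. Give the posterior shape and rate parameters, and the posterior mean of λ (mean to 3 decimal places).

Total count ∑xᵢ = 31 over n = 3 pages.
Gamma is conjugate to the Poisson likelihood: posterior is Gamma(shape = 8.5+31 = 39.5, rate = 0.7+3 = 3.7).
E[λ | data] = 39.5/3.7 = 10.676.

Posterior: Gamma(shape=39.5, rate=3.7); mean ≈ 10.676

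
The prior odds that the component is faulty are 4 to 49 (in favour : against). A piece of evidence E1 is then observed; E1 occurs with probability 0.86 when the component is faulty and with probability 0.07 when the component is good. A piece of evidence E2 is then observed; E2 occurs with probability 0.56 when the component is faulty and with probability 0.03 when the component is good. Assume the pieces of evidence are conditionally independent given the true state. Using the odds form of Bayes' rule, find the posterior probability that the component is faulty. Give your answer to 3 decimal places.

Prior odds = 4/49 = 0.081633.
Likelihood ratio for E1 = 0.86/0.07 = 12.286.
Likelihood ratio for E2 = 0.56/0.03 = 18.667.
Posterior odds = prior odds × LR₁ × LR₂ = 18.721.
Posterior probability = odds/(1+odds) = 18.721/19.721 = 0.949.

Posterior probability ≈ 0.949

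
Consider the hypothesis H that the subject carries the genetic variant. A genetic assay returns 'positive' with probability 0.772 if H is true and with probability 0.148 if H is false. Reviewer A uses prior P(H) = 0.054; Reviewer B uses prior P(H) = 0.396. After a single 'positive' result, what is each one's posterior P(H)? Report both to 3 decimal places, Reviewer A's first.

Reviewer A: 0.229; Reviewer B: 0.774

P('+'|H) = 0.772, P('+'|¬H) = 0.148.
Reviewer A: numerator 0.772·0.054 = 0.041688; evidence = 0.041688+0.148·0.946 = 0.18170; posterior = 0.229.
Reviewer B: numerator 0.772·0.396 = 0.30571; evidence = 0.30571+0.148·0.604 = 0.39510; posterior = 0.774.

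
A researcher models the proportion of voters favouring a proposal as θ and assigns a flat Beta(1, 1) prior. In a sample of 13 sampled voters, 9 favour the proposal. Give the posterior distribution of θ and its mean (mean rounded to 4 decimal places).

Posterior: Beta(10, 5); mean ≈ 0.6667

The binomial likelihood is conjugate to the Beta prior: with 9 successes and 4 failures, the posterior is Beta(1+9, 1+4) = Beta(10, 5).
E[θ | data] = 10/(10+5) = 0.6667.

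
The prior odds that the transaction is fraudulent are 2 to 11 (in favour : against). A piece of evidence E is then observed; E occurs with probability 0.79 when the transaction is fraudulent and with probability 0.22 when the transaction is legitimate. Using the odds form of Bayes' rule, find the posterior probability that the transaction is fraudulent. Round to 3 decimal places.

Posterior probability ≈ 0.395

Prior odds = 2/11 = 0.18182.
Likelihood ratio for E = 0.79/0.22 = 3.5909.
Posterior odds = prior odds × LR = 0.65289.
Posterior probability = odds/(1+odds) = 0.65289/1.6529 = 0.395.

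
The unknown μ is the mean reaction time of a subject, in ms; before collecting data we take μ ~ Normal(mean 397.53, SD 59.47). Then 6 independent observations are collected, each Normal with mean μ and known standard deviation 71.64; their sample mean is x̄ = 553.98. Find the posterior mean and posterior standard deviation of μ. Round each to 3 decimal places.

Posterior mean ≈ 523.510; posterior SD ≈ 26.245

With known σ, the Normal prior is conjugate. Weight on the data is w = (n/σ²)/(n/σ² + 1/τ₀²) = 0.00116907/(0.00116907+0.00028275) = 0.80524.
Posterior mean = w·x̄ + (1−w)·μ₀ = 0.80524·553.98 + 0.19476·397.53 = 523.510. Posterior variance = 1/(0.00116907+0.00028275) = 688.791, so SD = 26.245.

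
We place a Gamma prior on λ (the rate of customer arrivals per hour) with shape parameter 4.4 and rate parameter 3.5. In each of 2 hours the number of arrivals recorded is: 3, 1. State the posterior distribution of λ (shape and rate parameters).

Posterior: Gamma(shape=8.4, rate=5.5)

The Poisson likelihood adds the total count to the shape and the number of exposure periods to the rate. Here ∑xᵢ = 4 and n = 2, so shape 4.4→8.4 and rate 3.5→5.5.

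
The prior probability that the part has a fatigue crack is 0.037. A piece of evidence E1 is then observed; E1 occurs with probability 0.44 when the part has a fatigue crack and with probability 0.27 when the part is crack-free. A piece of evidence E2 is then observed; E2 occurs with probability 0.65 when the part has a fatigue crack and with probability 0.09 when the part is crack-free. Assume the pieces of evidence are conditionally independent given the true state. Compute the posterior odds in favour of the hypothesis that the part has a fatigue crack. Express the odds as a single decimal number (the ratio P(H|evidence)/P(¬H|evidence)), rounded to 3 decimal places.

Posterior odds ≈ 0.452

Prior odds = 0.037/(1−0.037) = 0.038422. In log-odds, ln(0.038422) = -3.2591.
Add log likelihood ratios: ln(1.6296) + ln(7.2222) = 2.4655.
Posterior log-odds = -0.79362, so posterior odds = exp(-0.79362) = 0.45220.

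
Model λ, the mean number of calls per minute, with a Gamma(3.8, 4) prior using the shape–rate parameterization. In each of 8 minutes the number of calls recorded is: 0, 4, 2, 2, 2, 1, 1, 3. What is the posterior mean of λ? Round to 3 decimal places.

Posterior mean ≈ 1.567

Total count ∑xᵢ = 15 over n = 8 minutes.
Gamma is conjugate to the Poisson likelihood: posterior is Gamma(shape = 3.8+15 = 18.8, rate = 4+8 = 12).
E[λ | data] = 18.8/12 = 1.567.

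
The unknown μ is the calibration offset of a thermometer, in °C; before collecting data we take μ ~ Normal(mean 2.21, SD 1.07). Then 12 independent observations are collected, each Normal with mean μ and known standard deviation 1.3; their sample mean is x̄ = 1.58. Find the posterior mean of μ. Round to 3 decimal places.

Prior precision 1/τ₀² = 1/1.07² = 0.873439; data precision n/σ² = 12/1.3² = 7.10059.
Posterior precision = 0.873439 + 7.10059 = 7.97403.
Posterior mean = (0.873439·2.21 + 7.10059·1.58) / 7.97403 = 1.649.

Posterior mean ≈ 1.649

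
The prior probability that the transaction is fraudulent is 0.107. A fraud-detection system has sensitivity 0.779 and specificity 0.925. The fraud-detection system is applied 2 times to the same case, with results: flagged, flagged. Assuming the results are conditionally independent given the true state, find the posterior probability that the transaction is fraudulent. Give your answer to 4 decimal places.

Let H be the event that the transaction is fraudulent; start with P(H) = 0.107. P('flagged'|H) = 0.779, P('flagged'|¬H) = 0.075.
Update on result 1 ('flagged'): P(H) ← 0.779·0.1070 / (0.779·0.1070 + 0.075·0.8930) = 0.083353/0.15033 = 0.5545.
Update on result 2 ('flagged'): P(H) ← 0.779·0.5545 / (0.779·0.5545 + 0.075·0.4455) = 0.43194/0.46535 = 0.9282.

Posterior P(H) ≈ 0.9282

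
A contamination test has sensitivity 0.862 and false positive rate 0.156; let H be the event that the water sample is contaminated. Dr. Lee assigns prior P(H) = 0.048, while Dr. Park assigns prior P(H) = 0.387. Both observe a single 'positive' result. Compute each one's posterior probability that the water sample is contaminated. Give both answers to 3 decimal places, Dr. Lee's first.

P('+'|H) = 0.862, P('+'|¬H) = 0.156.
Dr. Lee: numerator 0.862·0.048 = 0.041376; evidence = 0.041376+0.156·0.952 = 0.18989; posterior = 0.218.
Dr. Park: numerator 0.862·0.387 = 0.33359; evidence = 0.33359+0.156·0.613 = 0.42922; posterior = 0.777.

Dr. Lee: 0.218; Dr. Park: 0.777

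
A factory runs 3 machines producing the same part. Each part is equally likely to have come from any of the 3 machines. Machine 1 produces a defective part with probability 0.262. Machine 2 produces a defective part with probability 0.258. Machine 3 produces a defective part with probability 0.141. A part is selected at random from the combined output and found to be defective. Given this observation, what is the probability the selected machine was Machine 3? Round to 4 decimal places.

Posterior probability ≈ 0.2133

P(defective|M1) = 0.262; P(defective|M2) = 0.258; P(defective|M3) = 0.141.
Prior × likelihood for each source: 0.333333·0.262=0.08733, 0.333333·0.258=0.08600, 0.333333·0.141=0.04700. Summing gives P(defective) = 0.22033.
P(Machine 3 | defective) = 0.04700 / 0.22033 = 0.2133.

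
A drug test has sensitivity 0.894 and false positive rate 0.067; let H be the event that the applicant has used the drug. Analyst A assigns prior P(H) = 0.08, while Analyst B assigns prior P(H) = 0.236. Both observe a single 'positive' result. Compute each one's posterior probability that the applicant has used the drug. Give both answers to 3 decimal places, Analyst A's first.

The likelihood ratio for a 'positive' result is 0.894/0.067 = 13.343.
Analyst A: prior odds 0.08/0.92 = 0.086957; posterior odds 1.1603; posterior probability 0.537.
Analyst B: prior odds 0.236/0.764 = 0.30890; posterior odds 4.1217; posterior probability 0.805.

Analyst A: 0.537; Analyst B: 0.805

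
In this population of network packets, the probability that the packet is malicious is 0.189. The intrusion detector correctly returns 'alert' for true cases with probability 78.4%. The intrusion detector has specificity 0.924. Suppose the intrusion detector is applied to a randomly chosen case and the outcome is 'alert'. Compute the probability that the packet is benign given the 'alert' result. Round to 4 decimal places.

P(¬H | E) ≈ 0.2938

Write H for 'the packet is malicious'. Prior odds H:¬H = 0.189/0.811 = 0.23305. For the 'alert' outcome, the likelihood ratio is 0.784/0.076 = 10.316.
Posterior odds = 0.23305 × 10.316 = 2.4040, so P(H|E) = 2.4040/(1+2.4040) = 0.7062. Then P(¬H|E) = 1 − 0.7062 = 0.2938.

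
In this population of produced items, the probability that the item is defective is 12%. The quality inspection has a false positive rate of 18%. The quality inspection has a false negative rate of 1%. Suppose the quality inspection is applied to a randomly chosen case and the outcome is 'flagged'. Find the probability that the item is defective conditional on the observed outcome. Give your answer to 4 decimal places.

Write H for 'the item is defective'. Prior odds H:¬H = 0.12/0.88 = 0.13636. For the 'flagged' outcome, the likelihood ratio is 0.99/0.18 = 5.5000.
Posterior odds = 0.13636 × 5.5000 = 0.75000, so P(H|E) = 0.75000/(1+0.75000) = 0.4286.

P(H | E) ≈ 0.4286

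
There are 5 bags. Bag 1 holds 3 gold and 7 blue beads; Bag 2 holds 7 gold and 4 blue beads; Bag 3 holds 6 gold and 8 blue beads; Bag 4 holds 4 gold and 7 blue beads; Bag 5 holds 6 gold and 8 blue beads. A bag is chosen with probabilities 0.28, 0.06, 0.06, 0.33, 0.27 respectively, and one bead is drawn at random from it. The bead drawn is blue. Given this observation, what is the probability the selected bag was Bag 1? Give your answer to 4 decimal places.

P(blue|Bag 1) = 0.7; P(blue|Bag 2) = 0.3636; P(blue|Bag 3) = 0.5714; P(blue|Bag 4) = 0.6364; P(blue|Bag 5) = 0.5714.
Prior × likelihood for each source: 0.28·0.7=0.1960, 0.06·0.3636=0.02182, 0.06·0.5714=0.03429, 0.33·0.6364=0.2100, 0.27·0.5714=0.1543. Summing gives P(blue) = 0.61639.
P(Bag 1 | blue) = 0.1960 / 0.61639 = 0.3180.

Posterior probability ≈ 0.3180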